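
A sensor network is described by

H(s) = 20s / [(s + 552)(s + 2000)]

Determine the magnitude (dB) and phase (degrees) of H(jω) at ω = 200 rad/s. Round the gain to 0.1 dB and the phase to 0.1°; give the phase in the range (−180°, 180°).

At s = jω = j200:
zero at origin: s = j200 → |·| = 200, ∠ = 90.00°
pole (s+552): 552 + j200 → |·| = √(552²+200²) = √344704 ≈ 587.11, ∠ = arctan(200/552) ≈ 19.92°
pole (s+2000): 2000 + j200 → |·| = √(2000²+200²) = √4040000 ≈ 2010, ∠ = arctan(200/2000) ≈ 5.71°
|H| = 20 · 200 / 1.1801e+06 ≈ 0.0033895
Gain = 20 log₁₀(0.0033895) ≈ -49.40 dB
∠H = 90.00° − 25.63° = 64.37°

-49.4 dB, 64.4°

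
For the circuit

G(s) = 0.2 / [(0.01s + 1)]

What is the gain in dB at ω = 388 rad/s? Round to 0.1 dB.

At ω = 388 rad/s:
pole (1 + j388·0.01) = 1 + j3.88 → |·| ≈ 4.0068, ∠ ≈ 75.55°
|G| = 0.2 · 1 / (4.0068) ≈ 0.049915
Gain = 20 log₁₀(0.049915) ≈ -26.04 dB

-26.0 dB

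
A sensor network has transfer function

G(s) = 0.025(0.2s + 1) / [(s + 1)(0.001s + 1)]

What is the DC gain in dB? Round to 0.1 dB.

G(0) = 0.025 · 1 / 1 = 0.025
20 log₁₀(0.025) ≈ -32.04 dB

-32.0 dB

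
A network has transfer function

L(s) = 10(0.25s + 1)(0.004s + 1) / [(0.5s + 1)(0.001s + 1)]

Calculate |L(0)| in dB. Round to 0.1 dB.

20.0 dB

L(0) = 10 · 1 / 1 = 10
20 log₁₀(10) ≈ 20.00 dB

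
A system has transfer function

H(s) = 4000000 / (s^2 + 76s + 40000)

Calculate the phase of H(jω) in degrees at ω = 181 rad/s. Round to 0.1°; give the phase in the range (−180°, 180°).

At s = jω = j181:
quadratic: (j181)² + 76·j181 + 40000 = 7239 + j13756 → |·| ≈ 15544, ∠ ≈ 62.24°
∠H = 0.00° − 62.24° = -62.24°

-62.2°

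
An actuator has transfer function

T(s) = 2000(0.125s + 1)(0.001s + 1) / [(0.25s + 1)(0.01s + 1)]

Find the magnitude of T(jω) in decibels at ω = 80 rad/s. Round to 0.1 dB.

57.9 dB

At ω = 80 rad/s:
zero (1 + j80·0.125) = 1 + j10 → |·| ≈ 10.05, ∠ ≈ 84.29°
zero (1 + j80·0.001) = 1 + j0.08 → |·| ≈ 1.0032, ∠ ≈ 4.57°
pole (1 + j80·0.25) = 1 + j20 → |·| ≈ 20.025, ∠ ≈ 87.14°
pole (1 + j80·0.01) = 1 + j0.8 → |·| ≈ 1.2806, ∠ ≈ 38.66°
|T| = 2000 · 10.05 · 1.0032 / (20.025 · 1.2806) ≈ 786.32
Gain = 20 log₁₀(786.32) ≈ 57.91 dB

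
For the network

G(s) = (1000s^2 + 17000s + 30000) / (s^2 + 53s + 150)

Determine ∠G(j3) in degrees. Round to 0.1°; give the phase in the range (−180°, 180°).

19.2°

Substitute s = j3:
Numerator: 1000(j3)^2 + 17000(j3) + 30000 = 21000 + j51000
Denominator: (j3)^2 + 53(j3) + 150 = 141 + j159
|N| = √(21000² + 51000²) ≈ 55154, ∠N ≈ 67.62°
|D| = √(141² + 159²) ≈ 212.51, ∠D ≈ 48.43°
∠G = 67.62° − 48.43° = 19.19°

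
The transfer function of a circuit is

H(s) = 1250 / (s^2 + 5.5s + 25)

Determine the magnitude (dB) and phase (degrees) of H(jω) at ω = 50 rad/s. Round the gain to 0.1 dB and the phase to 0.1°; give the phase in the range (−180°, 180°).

At s = jω = j50:
quadratic: (j50)² + 5.5·j50 + 25 = -2475 + j275 → |·| ≈ 2490.2, ∠ ≈ 173.66°
|H| = 1250 / 2490.2 ≈ 0.50197
Gain = 20 log₁₀(0.50197) ≈ -5.99 dB
∠H = 0.00° − 173.66° = -173.66°

-6.0 dB, -173.7°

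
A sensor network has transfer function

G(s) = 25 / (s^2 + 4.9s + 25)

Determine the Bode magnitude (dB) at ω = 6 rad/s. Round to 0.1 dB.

At s = jω = j6:
quadratic: (j6)² + 4.9·j6 + 25 = -11 + j29.4 → |·| ≈ 31.39, ∠ ≈ 110.51°
|G| = 25 / 31.39 ≈ 0.79643
Gain = 20 log₁₀(0.79643) ≈ -1.98 dB

-2.0 dB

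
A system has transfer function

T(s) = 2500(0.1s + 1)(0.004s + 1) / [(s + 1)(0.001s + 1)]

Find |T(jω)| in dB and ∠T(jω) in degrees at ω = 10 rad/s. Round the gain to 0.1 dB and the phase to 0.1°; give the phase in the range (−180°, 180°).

50.9 dB, -37.6°

At ω = 10 rad/s:
zero (1 + j10·0.1) = 1 + j1 → |·| ≈ 1.4142, ∠ ≈ 45.00°
zero (1 + j10·0.004) = 1 + j0.04 → |·| ≈ 1.0008, ∠ ≈ 2.29°
pole (1 + j10·1) = 1 + j10 → |·| ≈ 10.05, ∠ ≈ 84.29°
pole (1 + j10·0.001) = 1 + j0.01 → |·| ≈ 1, ∠ ≈ 0.57°
|T| = 2500 · 1.4142 · 1.0008 / (10.05 · 1) ≈ 352.07
Gain = 20 log₁₀(352.07) ≈ 50.93 dB
∠T = (45.00° + 2.29°) − (84.29° + 0.57°) = -37.57°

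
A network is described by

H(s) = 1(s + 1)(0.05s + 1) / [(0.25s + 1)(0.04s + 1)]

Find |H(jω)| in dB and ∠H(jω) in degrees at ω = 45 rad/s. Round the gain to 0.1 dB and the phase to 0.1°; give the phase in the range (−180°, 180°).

13.6 dB, 8.9°

At ω = 45 rad/s:
zero (1 + j45·1) = 1 + j45 → |·| ≈ 45.011, ∠ ≈ 88.73°
zero (1 + j45·0.05) = 1 + j2.25 → |·| ≈ 2.4622, ∠ ≈ 66.04°
pole (1 + j45·0.25) = 1 + j11.25 → |·| ≈ 11.294, ∠ ≈ 84.92°
pole (1 + j45·0.04) = 1 + j1.8 → |·| ≈ 2.0591, ∠ ≈ 60.95°
|H| = 1 · 45.011 · 2.4622 / (11.294 · 2.0591) ≈ 4.7656
Gain = 20 log₁₀(4.7656) ≈ 13.56 dB
∠H = (88.73° + 66.04°) − (84.92° + 60.95°) = 8.90°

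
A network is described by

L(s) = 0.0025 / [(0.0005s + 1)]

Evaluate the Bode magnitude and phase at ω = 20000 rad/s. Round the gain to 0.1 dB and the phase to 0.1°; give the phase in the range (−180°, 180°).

-72.1 dB, -84.3°

At ω = 20000 rad/s:
pole (1 + j20000·0.0005) = 1 + j10 → |·| ≈ 10.05, ∠ ≈ 84.29°
|L| = 0.0025 · 1 / (10.05) ≈ 0.00024876
Gain = 20 log₁₀(0.00024876) ≈ -72.08 dB
∠L = (0°) − (84.29°) = -84.29°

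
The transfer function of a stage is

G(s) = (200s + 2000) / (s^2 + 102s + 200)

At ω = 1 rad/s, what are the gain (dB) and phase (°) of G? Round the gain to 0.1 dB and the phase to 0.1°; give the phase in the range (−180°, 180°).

Substitute s = j1:
Numerator: 200(j1) + 2000 = 2000 + j200
Denominator: (j1)^2 + 102(j1) + 200 = 199 + j102
|N| = √(2000² + 200²) ≈ 2010, ∠N ≈ 5.71°
|D| = √(199² + 102²) ≈ 223.62, ∠D ≈ 27.14°
|G| = 2010 / 223.62 ≈ 8.9885
Gain = 20 log₁₀(8.9885) ≈ 19.07 dB
∠G = 5.71° − 27.14° = -21.43°

19.1 dB, -21.4°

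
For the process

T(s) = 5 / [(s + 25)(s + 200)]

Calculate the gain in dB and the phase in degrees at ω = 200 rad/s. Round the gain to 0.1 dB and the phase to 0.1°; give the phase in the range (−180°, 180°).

-81.1 dB, -127.9°

At s = jω = j200:
pole (s+25): 25 + j200 → |·| = √(25²+200²) = √40625 ≈ 201.56, ∠ = arctan(200/25) ≈ 82.87°
pole (s+200): 200 + j200 → |·| = √(200²+200²) = √80000 ≈ 282.84, ∠ = arctan(200/200) ≈ 45.00°
|T| = 5 / 57009 ≈ 8.7705e-05
Gain = 20 log₁₀(8.7705e-05) ≈ -81.14 dB
∠T = 0.00° − 127.87° = -127.87°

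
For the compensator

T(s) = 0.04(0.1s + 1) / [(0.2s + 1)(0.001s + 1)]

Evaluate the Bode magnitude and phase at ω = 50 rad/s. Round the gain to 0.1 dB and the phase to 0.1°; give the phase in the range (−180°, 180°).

-33.9 dB, -8.5°

At ω = 50 rad/s:
zero (1 + j50·0.1) = 1 + j5 → |·| ≈ 5.099, ∠ ≈ 78.69°
pole (1 + j50·0.2) = 1 + j10 → |·| ≈ 10.05, ∠ ≈ 84.29°
pole (1 + j50·0.001) = 1 + j0.05 → |·| ≈ 1.0012, ∠ ≈ 2.86°
|T| = 0.04 · 5.099 / (10.05 · 1.0012) ≈ 0.02027
Gain = 20 log₁₀(0.02027) ≈ -33.86 dB
∠T = (78.69°) − (84.29° + 2.86°) = -8.46°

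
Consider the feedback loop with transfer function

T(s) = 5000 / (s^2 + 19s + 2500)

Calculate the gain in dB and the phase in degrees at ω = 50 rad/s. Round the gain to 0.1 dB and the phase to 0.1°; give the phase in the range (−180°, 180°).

14.4 dB, -90.0°

At s = jω = j50:
quadratic: (j50)² + 19·j50 + 2500 = 0 + j950 → |·| ≈ 950, ∠ ≈ 90.00°
|T| = 5000 / 950 ≈ 5.2632
Gain = 20 log₁₀(5.2632) ≈ 14.42 dB
∠T = 0.00° − 90.00° = -90.00°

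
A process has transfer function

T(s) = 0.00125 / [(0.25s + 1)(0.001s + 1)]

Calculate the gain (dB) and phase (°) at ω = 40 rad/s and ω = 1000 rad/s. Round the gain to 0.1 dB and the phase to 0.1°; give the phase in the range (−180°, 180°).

ω = 40: -78.1 dB, -86.6°; ω = 1000: -109.0 dB, -134.8°

At ω = 40 rad/s:
pole (1 + j40·0.25) = 1 + j10 → |·| ≈ 10.05, ∠ ≈ 84.29°
pole (1 + j40·0.001) = 1 + j0.04 → |·| ≈ 1.0008, ∠ ≈ 2.29°
|T| = 0.00125 · 1 / (10.05 · 1.0008) ≈ 0.00012428
Gain = 20 log₁₀(0.00012428) ≈ -78.11 dB
∠T = (0°) − (84.29° + 2.29°) = -86.58°

At ω = 1000 rad/s:
pole (1 + j1000·0.25) = 1 + j250 → |·| ≈ 250, ∠ ≈ 89.77°
pole (1 + j1000·0.001) = 1 + j1 → |·| ≈ 1.4142, ∠ ≈ 45.00°
|T| = 0.00125 · 1 / (250 · 1.4142) ≈ 3.5356e-06
Gain = 20 log₁₀(3.5356e-06) ≈ -109.03 dB
∠T = (0°) − (89.77° + 45.00°) = -134.77°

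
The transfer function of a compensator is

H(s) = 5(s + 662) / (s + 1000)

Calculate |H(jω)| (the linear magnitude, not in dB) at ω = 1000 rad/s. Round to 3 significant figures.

At s = jω = j1000:
zero (s+662): 662 + j1000 → |·| = √(662²+1000²) = √1438244 ≈ 1199.3, ∠ = arctan(1000/662) ≈ 56.50°
pole (s+1000): 1000 + j1000 → |·| = √(1000²+1000²) = √2000000 ≈ 1414.2, ∠ = arctan(1000/1000) ≈ 45.00°
|H| = 5 · 1199.3 / 1414.2 ≈ 4.2402

4.24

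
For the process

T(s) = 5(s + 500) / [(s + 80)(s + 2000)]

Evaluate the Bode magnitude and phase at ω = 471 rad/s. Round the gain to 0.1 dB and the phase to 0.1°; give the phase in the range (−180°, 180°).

-49.1 dB, -50.3°

At s = jω = j471:
zero (s+500): 500 + j471 → |·| = √(500²+471²) = √471841 ≈ 686.91, ∠ = arctan(471/500) ≈ 43.29°
pole (s+80): 80 + j471 → |·| = √(80²+471²) = √228241 ≈ 477.75, ∠ = arctan(471/80) ≈ 80.36°
pole (s+2000): 2000 + j471 → |·| = √(2000²+471²) = √4221841 ≈ 2054.7, ∠ = arctan(471/2000) ≈ 13.25°
|T| = 5 · 686.91 / 9.8163e+05 ≈ 0.0034988
Gain = 20 log₁₀(0.0034988) ≈ -49.12 dB
∠T = 43.29° − 93.61° = -50.32°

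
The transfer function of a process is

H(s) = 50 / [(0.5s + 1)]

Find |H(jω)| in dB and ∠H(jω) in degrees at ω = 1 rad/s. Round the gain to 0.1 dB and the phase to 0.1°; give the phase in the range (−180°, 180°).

33.0 dB, -26.6°

At ω = 1 rad/s:
pole (1 + j1·0.5) = 1 + j0.5 → |·| ≈ 1.118, ∠ ≈ 26.57°
|H| = 50 · 1 / (1.118) ≈ 44.723
Gain = 20 log₁₀(44.723) ≈ 33.01 dB
∠H = (0°) − (26.57°) = -26.57°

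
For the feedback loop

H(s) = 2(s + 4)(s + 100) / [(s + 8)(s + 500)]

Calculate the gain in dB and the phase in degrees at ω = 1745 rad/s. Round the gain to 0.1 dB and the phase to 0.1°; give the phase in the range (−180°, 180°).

5.7 dB, 12.8°

At s = jω = j1745:
zero (s+4): 4 + j1745 → |·| = √(4²+1745²) = √3045041 ≈ 1745, ∠ = arctan(1745/4) ≈ 89.87°
zero (s+100): 100 + j1745 → |·| = √(100²+1745²) = √3055025 ≈ 1747.9, ∠ = arctan(1745/100) ≈ 86.72°
pole (s+8): 8 + j1745 → |·| = √(8²+1745²) = √3045089 ≈ 1745, ∠ = arctan(1745/8) ≈ 89.74°
pole (s+500): 500 + j1745 → |·| = √(500²+1745²) = √3295025 ≈ 1815.2, ∠ = arctan(1745/500) ≈ 74.01°
|H| = 2 · 3.0501e+06 / 3.1675e+06 ≈ 1.9259
Gain = 20 log₁₀(1.9259) ≈ 5.69 dB
∠H = 176.59° − 163.75° = 12.84°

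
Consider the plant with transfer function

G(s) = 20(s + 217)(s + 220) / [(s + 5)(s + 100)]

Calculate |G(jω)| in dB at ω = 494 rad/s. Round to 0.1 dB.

27.4 dB

At s = jω = j494:
zero (s+217): 217 + j494 → |·| = √(217²+494²) = √291125 ≈ 539.56, ∠ = arctan(494/217) ≈ 66.29°
zero (s+220): 220 + j494 → |·| = √(220²+494²) = √292436 ≈ 540.77, ∠ = arctan(494/220) ≈ 65.99°
pole (s+5): 5 + j494 → |·| = √(5²+494²) = √244061 ≈ 494.03, ∠ = arctan(494/5) ≈ 89.42°
pole (s+100): 100 + j494 → |·| = √(100²+494²) = √254036 ≈ 504.02, ∠ = arctan(494/100) ≈ 78.56°
|G| = 20 · 2.9178e+05 / 2.49e+05 ≈ 23.436
Gain = 20 log₁₀(23.436) ≈ 27.40 dB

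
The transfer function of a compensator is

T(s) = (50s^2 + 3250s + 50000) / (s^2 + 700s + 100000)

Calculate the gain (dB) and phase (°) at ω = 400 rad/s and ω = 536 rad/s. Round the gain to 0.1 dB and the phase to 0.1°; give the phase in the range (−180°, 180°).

ω = 400: 29.0 dB, 68.6°; ω = 536: 30.7 dB, 56.5°

Substitute s = j400:
Numerator: 50(j400)^2 + 3250(j400) + 50000 = -7950000 + j1300000
Denominator: (j400)^2 + 700(j400) + 100000 = -60000 + j280000
|N| = √(7950000² + 1300000²) ≈ 8.0556e+06, ∠N ≈ 170.71°
|D| = √(60000² + 280000²) ≈ 2.8636e+05, ∠D ≈ 102.09°
|T| = 8.0556e+06 / 2.8636e+05 ≈ 28.131
Gain = 20 log₁₀(28.131) ≈ 28.98 dB
∠T = 170.71° − 102.09° = 68.62°

Substitute s = j536:
Numerator: 50(j536)^2 + 3250(j536) + 50000 = -14314800 + j1742000
Denominator: (j536)^2 + 700(j536) + 100000 = -187296 + j375200
|N| = √(14314800² + 1742000²) ≈ 1.442e+07, ∠N ≈ 173.06°
|D| = √(187296² + 375200²) ≈ 4.1935e+05, ∠D ≈ 116.53°
|T| = 1.442e+07 / 4.1935e+05 ≈ 34.387
Gain = 20 log₁₀(34.387) ≈ 30.73 dB
∠T = 173.06° − 116.53° = 56.53°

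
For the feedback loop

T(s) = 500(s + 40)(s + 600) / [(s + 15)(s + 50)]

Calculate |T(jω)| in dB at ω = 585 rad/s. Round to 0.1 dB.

57.1 dB

At s = jω = j585:
zero (s+40): 40 + j585 → |·| = √(40²+585²) = √343825 ≈ 586.37, ∠ = arctan(585/40) ≈ 86.09°
zero (s+600): 600 + j585 → |·| = √(600²+585²) = √702225 ≈ 837.99, ∠ = arctan(585/600) ≈ 44.27°
pole (s+15): 15 + j585 → |·| = √(15²+585²) = √342450 ≈ 585.19, ∠ = arctan(585/15) ≈ 88.53°
pole (s+50): 50 + j585 → |·| = √(50²+585²) = √344725 ≈ 587.13, ∠ = arctan(585/50) ≈ 85.11°
|T| = 500 · 4.9137e+05 / 3.4358e+05 ≈ 715.07
Gain = 20 log₁₀(715.07) ≈ 57.09 dB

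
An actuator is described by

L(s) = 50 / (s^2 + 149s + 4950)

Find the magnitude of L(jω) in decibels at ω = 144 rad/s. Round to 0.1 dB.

Substitute s = j144:
Numerator: 50 = 50 + j0
Denominator: (j144)^2 + 149(j144) + 4950 = -15786 + j21456
|N| = √(50² + 0²) ≈ 50, ∠N ≈ 0.00°
|D| = √(15786² + 21456²) ≈ 26638, ∠D ≈ 126.34°
|L| = 50 / 26638 ≈ 0.001877
Gain = 20 log₁₀(0.001877) ≈ -54.53 dB

-54.5 dB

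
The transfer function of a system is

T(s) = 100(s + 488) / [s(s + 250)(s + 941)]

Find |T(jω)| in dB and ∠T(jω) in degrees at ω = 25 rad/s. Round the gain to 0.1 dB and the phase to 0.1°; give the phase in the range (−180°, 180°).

-41.7 dB, -94.3°

At s = jω = j25:
zero (s+488): 488 + j25 → |·| = √(488²+25²) = √238769 ≈ 488.64, ∠ = arctan(25/488) ≈ 2.93°
pole (s+250): 250 + j25 → |·| = √(250²+25²) = √63125 ≈ 251.25, ∠ = arctan(25/250) ≈ 5.71°
pole (s+941): 941 + j25 → |·| = √(941²+25²) = √886106 ≈ 941.33, ∠ = arctan(25/941) ≈ 1.52°
pole at origin: |s| = 25, ∠ = 90.00° (in denominator)
|T| = 100 · 488.64 / 5.9127e+06 ≈ 0.0082642
Gain = 20 log₁₀(0.0082642) ≈ -41.66 dB
∠T = 2.93° − 97.23° = -94.30°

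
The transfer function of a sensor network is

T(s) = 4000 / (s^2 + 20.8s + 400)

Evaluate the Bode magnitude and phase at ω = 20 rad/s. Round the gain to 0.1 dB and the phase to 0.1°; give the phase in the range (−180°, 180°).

19.7 dB, -90.0°

At s = jω = j20:
quadratic: (j20)² + 20.8·j20 + 400 = 0 + j416 → |·| ≈ 416, ∠ ≈ 90.00°
|T| = 4000 / 416 ≈ 9.6154
Gain = 20 log₁₀(9.6154) ≈ 19.66 dB
∠T = 0.00° − 90.00° = -90.00°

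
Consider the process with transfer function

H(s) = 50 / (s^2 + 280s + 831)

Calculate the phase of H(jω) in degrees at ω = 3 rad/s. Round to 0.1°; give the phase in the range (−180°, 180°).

Substitute s = j3:
Numerator: 50 = 50 + j0
Denominator: (j3)^2 + 280(j3) + 831 = 822 + j840
|N| = √(50² + 0²) ≈ 50, ∠N ≈ 0.00°
|D| = √(822² + 840²) ≈ 1175.3, ∠D ≈ 45.62°
∠H = 0.00° − 45.62° = -45.62°

-45.6°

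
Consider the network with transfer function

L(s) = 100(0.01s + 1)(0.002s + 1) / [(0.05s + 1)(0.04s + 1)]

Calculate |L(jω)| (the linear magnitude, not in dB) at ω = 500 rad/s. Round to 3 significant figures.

At ω = 500 rad/s:
zero (1 + j500·0.01) = 1 + j5 → |·| ≈ 5.099, ∠ ≈ 78.69°
zero (1 + j500·0.002) = 1 + j1 → |·| ≈ 1.4142, ∠ ≈ 45.00°
pole (1 + j500·0.05) = 1 + j25 → |·| ≈ 25.02, ∠ ≈ 87.71°
pole (1 + j500·0.04) = 1 + j20 → |·| ≈ 20.025, ∠ ≈ 87.14°
|L| = 100 · 5.099 · 1.4142 / (25.02 · 20.025) ≈ 1.4392

1.44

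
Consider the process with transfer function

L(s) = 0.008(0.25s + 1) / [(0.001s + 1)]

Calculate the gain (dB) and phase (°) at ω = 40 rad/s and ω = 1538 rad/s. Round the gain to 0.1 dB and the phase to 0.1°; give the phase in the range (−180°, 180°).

ω = 40: -21.9 dB, 82.0°; ω = 1538: 4.5 dB, 32.9°

At ω = 40 rad/s:
zero (1 + j40·0.25) = 1 + j10 → |·| ≈ 10.05, ∠ ≈ 84.29°
pole (1 + j40·0.001) = 1 + j0.04 → |·| ≈ 1.0008, ∠ ≈ 2.29°
|L| = 0.008 · 10.05 / (1.0008) ≈ 0.080336
Gain = 20 log₁₀(0.080336) ≈ -21.90 dB
∠L = (84.29°) − (2.29°) = 82.00°

At ω = 1538 rad/s:
zero (1 + j1538·0.25) = 1 + j384.5 → |·| ≈ 384.5, ∠ ≈ 89.85°
pole (1 + j1538·0.001) = 1 + j1.538 → |·| ≈ 1.8345, ∠ ≈ 56.97°
|L| = 0.008 · 384.5 / (1.8345) ≈ 1.6768
Gain = 20 log₁₀(1.6768) ≈ 4.49 dB
∠L = (89.85°) − (56.97°) = 32.88°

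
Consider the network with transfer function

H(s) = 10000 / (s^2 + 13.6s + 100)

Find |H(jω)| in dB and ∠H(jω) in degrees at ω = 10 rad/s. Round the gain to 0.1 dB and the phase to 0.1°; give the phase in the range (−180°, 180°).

37.3 dB, -90.0°

At s = jω = j10:
quadratic: (j10)² + 13.6·j10 + 100 = 0 + j136 → |·| ≈ 136, ∠ ≈ 90.00°
|H| = 10000 / 136 ≈ 73.529
Gain = 20 log₁₀(73.529) ≈ 37.33 dB
∠H = 0.00° − 90.00° = -90.00°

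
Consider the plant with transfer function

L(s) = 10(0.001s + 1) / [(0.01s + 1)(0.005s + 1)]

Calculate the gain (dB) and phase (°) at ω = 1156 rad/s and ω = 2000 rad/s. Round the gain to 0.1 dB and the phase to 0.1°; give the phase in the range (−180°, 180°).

At ω = 1156 rad/s:
zero (1 + j1156·0.001) = 1 + j1.156 → |·| ≈ 1.5285, ∠ ≈ 49.14°
pole (1 + j1156·0.01) = 1 + j11.56 → |·| ≈ 11.603, ∠ ≈ 85.06°
pole (1 + j1156·0.005) = 1 + j5.78 → |·| ≈ 5.8659, ∠ ≈ 80.18°
|L| = 10 · 1.5285 / (11.603 · 5.8659) ≈ 0.22457
Gain = 20 log₁₀(0.22457) ≈ -12.97 dB
∠L = (49.14°) − (85.06° + 80.18°) = -116.10°

At ω = 2000 rad/s:
zero (1 + j2000·0.001) = 1 + j2 → |·| ≈ 2.2361, ∠ ≈ 63.43°
pole (1 + j2000·0.01) = 1 + j20 → |·| ≈ 20.025, ∠ ≈ 87.14°
pole (1 + j2000·0.005) = 1 + j10 → |·| ≈ 10.05, ∠ ≈ 84.29°
|L| = 10 · 2.2361 / (20.025 · 10.05) ≈ 0.11111
Gain = 20 log₁₀(0.11111) ≈ -19.08 dB
∠L = (63.43°) − (87.14° + 84.29°) = -108.00°

ω = 1156: -13.0 dB, -116.1°; ω = 2000: -19.1 dB, -108.0°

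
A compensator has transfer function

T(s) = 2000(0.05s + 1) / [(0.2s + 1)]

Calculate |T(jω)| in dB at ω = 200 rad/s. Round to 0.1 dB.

54.0 dB

At ω = 200 rad/s:
zero (1 + j200·0.05) = 1 + j10 → |·| ≈ 10.05, ∠ ≈ 84.29°
pole (1 + j200·0.2) = 1 + j40 → |·| ≈ 40.012, ∠ ≈ 88.57°
|T| = 2000 · 10.05 / (40.012) ≈ 502.35
Gain = 20 log₁₀(502.35) ≈ 54.02 dB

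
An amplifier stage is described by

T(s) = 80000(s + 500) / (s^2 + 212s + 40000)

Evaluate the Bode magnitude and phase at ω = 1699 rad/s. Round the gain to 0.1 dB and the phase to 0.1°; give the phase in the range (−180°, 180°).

At s = jω = j1699:
zero (s+500): 500 + j1699 → |·| = √(500²+1699²) = √3136601 ≈ 1771, ∠ = arctan(1699/500) ≈ 73.60°
quadratic: (j1699)² + 212·j1699 + 40000 = -2846601 + j360188 → |·| ≈ 2.8693e+06, ∠ ≈ 172.79°
|T| = 80000 · 1771 / 2.8693e+06 ≈ 49.378
Gain = 20 log₁₀(49.378) ≈ 33.87 dB
∠T = 73.60° − 172.79° = -99.19°

33.9 dB, -99.2°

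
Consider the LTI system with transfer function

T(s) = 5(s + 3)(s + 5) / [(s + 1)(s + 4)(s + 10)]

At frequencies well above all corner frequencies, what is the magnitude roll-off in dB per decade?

Each pole contributes −20 dB/decade at high frequency; each zero contributes +20 dB/decade.
Net: 2 zero(s) − 3 pole(s) → -20 dB/decade.

-20 dB/decade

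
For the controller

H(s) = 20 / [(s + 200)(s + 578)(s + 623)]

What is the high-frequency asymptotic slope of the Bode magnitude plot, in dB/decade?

-60 dB/decade

Each pole contributes −20 dB/decade at high frequency; each zero contributes +20 dB/decade.
Net: 0 zero(s) − 3 pole(s) → -60 dB/decade.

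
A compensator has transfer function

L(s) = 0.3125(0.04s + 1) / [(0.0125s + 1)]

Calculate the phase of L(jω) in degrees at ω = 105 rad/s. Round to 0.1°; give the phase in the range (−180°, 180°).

At ω = 105 rad/s:
zero (1 + j105·0.04) = 1 + j4.2 → |·| ≈ 4.3174, ∠ ≈ 76.61°
pole (1 + j105·0.0125) = 1 + j1.3125 → |·| ≈ 1.65, ∠ ≈ 52.70°
∠L = (76.61°) − (52.70°) = 23.91°

23.9°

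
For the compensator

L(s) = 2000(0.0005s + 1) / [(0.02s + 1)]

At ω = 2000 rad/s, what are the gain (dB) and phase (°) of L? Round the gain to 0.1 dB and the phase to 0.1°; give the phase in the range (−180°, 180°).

37.0 dB, -43.6°

At ω = 2000 rad/s:
zero (1 + j2000·0.0005) = 1 + j1 → |·| ≈ 1.4142, ∠ ≈ 45.00°
pole (1 + j2000·0.02) = 1 + j40 → |·| ≈ 40.012, ∠ ≈ 88.57°
|L| = 2000 · 1.4142 / (40.012) ≈ 70.689
Gain = 20 log₁₀(70.689) ≈ 36.99 dB
∠L = (45.00°) − (88.57°) = -43.57°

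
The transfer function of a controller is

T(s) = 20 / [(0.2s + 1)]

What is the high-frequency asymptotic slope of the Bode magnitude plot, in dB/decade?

Each pole contributes −20 dB/decade at high frequency; each zero contributes +20 dB/decade.
Net: 0 zero(s) − 1 pole(s) → -20 dB/decade.

-20 dB/decade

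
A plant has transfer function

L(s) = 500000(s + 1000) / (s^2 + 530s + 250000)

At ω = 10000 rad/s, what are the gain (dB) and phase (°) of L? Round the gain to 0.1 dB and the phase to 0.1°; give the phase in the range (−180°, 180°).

At s = jω = j10000:
zero (s+1000): 1000 + j10000 → |·| = √(1000²+10000²) = √101000000 ≈ 10050, ∠ = arctan(10000/1000) ≈ 84.29°
quadratic: (j10000)² + 530·j10000 + 250000 = -99750000 + j5300000 → |·| ≈ 9.9891e+07, ∠ ≈ 176.96°
|L| = 500000 · 10050 / 9.9891e+07 ≈ 50.305
Gain = 20 log₁₀(50.305) ≈ 34.03 dB
∠L = 84.29° − 176.96° = -92.67°

34.0 dB, -92.7°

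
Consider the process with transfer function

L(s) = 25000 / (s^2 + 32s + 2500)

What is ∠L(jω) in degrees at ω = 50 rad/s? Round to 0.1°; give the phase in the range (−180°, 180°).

-90.0°

At s = jω = j50:
quadratic: (j50)² + 32·j50 + 2500 = 0 + j1600 → |·| ≈ 1600, ∠ ≈ 90.00°
∠L = 0.00° − 90.00° = -90.00°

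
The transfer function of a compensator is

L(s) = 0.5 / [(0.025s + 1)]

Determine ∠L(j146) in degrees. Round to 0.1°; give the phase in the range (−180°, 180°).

-74.7°

At ω = 146 rad/s:
pole (1 + j146·0.025) = 1 + j3.65 → |·| ≈ 3.7845, ∠ ≈ 74.68°
∠L = (0°) − (74.68°) = -74.68°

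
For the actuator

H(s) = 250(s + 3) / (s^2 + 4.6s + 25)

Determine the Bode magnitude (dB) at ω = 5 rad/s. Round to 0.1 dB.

At s = jω = j5:
zero (s+3): 3 + j5 → |·| = √(3²+5²) = √34 ≈ 5.831, ∠ = arctan(5/3) ≈ 59.04°
quadratic: (j5)² + 4.6·j5 + 25 = 0 + j23 → |·| ≈ 23, ∠ ≈ 90.00°
|H| = 250 · 5.831 / 23 ≈ 63.38
Gain = 20 log₁₀(63.38) ≈ 36.04 dB

36.0 dB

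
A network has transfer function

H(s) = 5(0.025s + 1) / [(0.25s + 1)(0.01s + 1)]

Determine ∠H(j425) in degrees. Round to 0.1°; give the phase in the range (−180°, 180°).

-81.6°

At ω = 425 rad/s:
zero (1 + j425·0.025) = 1 + j10.625 → |·| ≈ 10.672, ∠ ≈ 84.62°
pole (1 + j425·0.25) = 1 + j106.25 → |·| ≈ 106.25, ∠ ≈ 89.46°
pole (1 + j425·0.01) = 1 + j4.25 → |·| ≈ 4.3661, ∠ ≈ 76.76°
∠H = (84.62°) − (89.46° + 76.76°) = -81.60°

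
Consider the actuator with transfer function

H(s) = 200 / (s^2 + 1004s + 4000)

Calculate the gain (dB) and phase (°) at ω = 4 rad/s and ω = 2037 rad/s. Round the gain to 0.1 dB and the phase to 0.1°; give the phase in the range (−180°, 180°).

Substitute s = j4:
Numerator: 200 = 200 + j0
Denominator: (j4)^2 + 1004(j4) + 4000 = 3984 + j4016
|N| = √(200² + 0²) ≈ 200, ∠N ≈ 0.00°
|D| = √(3984² + 4016²) ≈ 5656.9, ∠D ≈ 45.23°
|H| = 200 / 5656.9 ≈ 0.035355
Gain = 20 log₁₀(0.035355) ≈ -29.03 dB
∠H = 0.00° − 45.23° = -45.23°

Substitute s = j2037:
Numerator: 200 = 200 + j0
Denominator: (j2037)^2 + 1004(j2037) + 4000 = -4145369 + j2045148
|N| = √(200² + 0²) ≈ 200, ∠N ≈ 0.00°
|D| = √(4145369² + 2045148²) ≈ 4.6224e+06, ∠D ≈ 153.74°
|H| = 200 / 4.6224e+06 ≈ 4.3268e-05
Gain = 20 log₁₀(4.3268e-05) ≈ -87.28 dB
∠H = 0.00° − 153.74° = -153.74°

ω = 4: -29.0 dB, -45.2°; ω = 2037: -87.3 dB, -153.7°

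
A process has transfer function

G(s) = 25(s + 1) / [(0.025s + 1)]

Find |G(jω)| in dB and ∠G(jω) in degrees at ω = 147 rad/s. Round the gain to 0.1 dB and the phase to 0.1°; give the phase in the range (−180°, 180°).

At ω = 147 rad/s:
zero (1 + j147·1) = 1 + j147 → |·| ≈ 147, ∠ ≈ 89.61°
pole (1 + j147·0.025) = 1 + j3.675 → |·| ≈ 3.8086, ∠ ≈ 74.78°
|G| = 25 · 147 / (3.8086) ≈ 964.92
Gain = 20 log₁₀(964.92) ≈ 59.69 dB
∠G = (89.61°) − (74.78°) = 14.83°

59.7 dB, 14.8°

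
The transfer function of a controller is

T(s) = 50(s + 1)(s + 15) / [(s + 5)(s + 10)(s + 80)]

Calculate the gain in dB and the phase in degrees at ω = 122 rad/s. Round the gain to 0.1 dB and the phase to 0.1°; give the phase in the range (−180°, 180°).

-9.3 dB, -57.2°

At s = jω = j122:
zero (s+1): 1 + j122 → |·| = √(1²+122²) = √14885 ≈ 122, ∠ = arctan(122/1) ≈ 89.53°
zero (s+15): 15 + j122 → |·| = √(15²+122²) = √15109 ≈ 122.92, ∠ = arctan(122/15) ≈ 82.99°
pole (s+5): 5 + j122 → |·| = √(5²+122²) = √14909 ≈ 122.1, ∠ = arctan(122/5) ≈ 87.65°
pole (s+10): 10 + j122 → |·| = √(10²+122²) = √14984 ≈ 122.41, ∠ = arctan(122/10) ≈ 85.31°
pole (s+80): 80 + j122 → |·| = √(80²+122²) = √21284 ≈ 145.89, ∠ = arctan(122/80) ≈ 56.75°
|T| = 50 · 14996 / 2.1805e+06 ≈ 0.34387
Gain = 20 log₁₀(0.34387) ≈ -9.27 dB
∠T = 172.52° − 229.71° = -57.19°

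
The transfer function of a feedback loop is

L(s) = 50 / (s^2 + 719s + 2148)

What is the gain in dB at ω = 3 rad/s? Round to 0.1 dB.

-35.7 dB

Substitute s = j3:
Numerator: 50 = 50 + j0
Denominator: (j3)^2 + 719(j3) + 2148 = 2139 + j2157
|N| = √(50² + 0²) ≈ 50, ∠N ≈ 0.00°
|D| = √(2139² + 2157²) ≈ 3037.8, ∠D ≈ 45.24°
|L| = 50 / 3037.8 ≈ 0.016459
Gain = 20 log₁₀(0.016459) ≈ -35.67 dB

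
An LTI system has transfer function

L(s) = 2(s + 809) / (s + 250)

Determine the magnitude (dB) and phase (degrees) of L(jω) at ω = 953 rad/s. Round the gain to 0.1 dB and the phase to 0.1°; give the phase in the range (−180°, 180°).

8.1 dB, -25.6°

At s = jω = j953:
zero (s+809): 809 + j953 → |·| = √(809²+953²) = √1562690 ≈ 1250.1, ∠ = arctan(953/809) ≈ 49.67°
pole (s+250): 250 + j953 → |·| = √(250²+953²) = √970709 ≈ 985.25, ∠ = arctan(953/250) ≈ 75.30°
|L| = 2 · 1250.1 / 985.25 ≈ 2.5376
Gain = 20 log₁₀(2.5376) ≈ 8.09 dB
∠L = 49.67° − 75.30° = -25.63°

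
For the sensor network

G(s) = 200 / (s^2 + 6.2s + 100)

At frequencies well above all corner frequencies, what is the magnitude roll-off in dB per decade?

Each pole contributes −20 dB/decade at high frequency; each zero contributes +20 dB/decade.
Net: 0 zero(s) − 2 pole(s) → -40 dB/decade.

-40 dB/decade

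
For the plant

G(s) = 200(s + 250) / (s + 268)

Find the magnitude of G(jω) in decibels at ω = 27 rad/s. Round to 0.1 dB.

45.4 dB

At s = jω = j27:
zero (s+250): 250 + j27 → |·| = √(250²+27²) = √63229 ≈ 251.45, ∠ = arctan(27/250) ≈ 6.16°
pole (s+268): 268 + j27 → |·| = √(268²+27²) = √72553 ≈ 269.36, ∠ = arctan(27/268) ≈ 5.75°
|G| = 200 · 251.45 / 269.36 ≈ 186.7
Gain = 20 log₁₀(186.7) ≈ 45.42 dB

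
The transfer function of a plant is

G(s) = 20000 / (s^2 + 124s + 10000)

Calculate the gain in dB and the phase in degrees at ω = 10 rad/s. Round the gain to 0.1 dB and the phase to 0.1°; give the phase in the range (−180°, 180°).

At s = jω = j10:
quadratic: (j10)² + 124·j10 + 10000 = 9900 + j1240 → |·| ≈ 9977.4, ∠ ≈ 7.14°
|G| = 20000 / 9977.4 ≈ 2.0045
Gain = 20 log₁₀(2.0045) ≈ 6.04 dB
∠G = 0.00° − 7.14° = -7.14°

6.0 dB, -7.1°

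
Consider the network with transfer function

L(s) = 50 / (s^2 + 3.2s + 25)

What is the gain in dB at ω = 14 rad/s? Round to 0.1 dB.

-11.0 dB

At s = jω = j14:
quadratic: (j14)² + 3.2·j14 + 25 = -171 + j44.8 → |·| ≈ 176.77, ∠ ≈ 165.32°
|L| = 50 / 176.77 ≈ 0.28285
Gain = 20 log₁₀(0.28285) ≈ -10.97 dB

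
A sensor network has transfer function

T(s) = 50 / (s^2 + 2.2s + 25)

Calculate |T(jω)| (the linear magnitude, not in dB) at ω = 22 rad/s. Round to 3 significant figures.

At s = jω = j22:
quadratic: (j22)² + 2.2·j22 + 25 = -459 + j48.4 → |·| ≈ 461.54, ∠ ≈ 173.98°
|T| = 50 / 461.54 ≈ 0.10833

0.108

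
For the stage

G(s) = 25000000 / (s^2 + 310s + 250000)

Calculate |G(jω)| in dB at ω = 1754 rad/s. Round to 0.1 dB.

At s = jω = j1754:
quadratic: (j1754)² + 310·j1754 + 250000 = -2826516 + j543740 → |·| ≈ 2.8783e+06, ∠ ≈ 169.11°
|G| = 25000000 / 2.8783e+06 ≈ 8.6857
Gain = 20 log₁₀(8.6857) ≈ 18.78 dB

18.8 dB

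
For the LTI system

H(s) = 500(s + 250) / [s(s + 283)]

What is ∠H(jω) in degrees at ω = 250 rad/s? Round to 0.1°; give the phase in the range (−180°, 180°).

-86.5°

At s = jω = j250:
zero (s+250): 250 + j250 → |·| = √(250²+250²) = √125000 ≈ 353.55, ∠ = arctan(250/250) ≈ 45.00°
pole (s+283): 283 + j250 → |·| = √(283²+250²) = √142589 ≈ 377.61, ∠ = arctan(250/283) ≈ 41.46°
pole at origin: |s| = 250, ∠ = 90.00° (in denominator)
∠H = 45.00° − 131.46° = -86.46°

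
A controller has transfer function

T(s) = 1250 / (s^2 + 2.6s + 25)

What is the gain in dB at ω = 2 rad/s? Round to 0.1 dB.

At s = jω = j2:
quadratic: (j2)² + 2.6·j2 + 25 = 21 + j5.2 → |·| ≈ 21.634, ∠ ≈ 13.91°
|T| = 1250 / 21.634 ≈ 57.779
Gain = 20 log₁₀(57.779) ≈ 35.24 dB

35.2 dB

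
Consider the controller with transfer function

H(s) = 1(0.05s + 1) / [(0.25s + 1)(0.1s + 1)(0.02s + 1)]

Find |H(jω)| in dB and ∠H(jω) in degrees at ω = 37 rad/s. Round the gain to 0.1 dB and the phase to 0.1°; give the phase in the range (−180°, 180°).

At ω = 37 rad/s:
zero (1 + j37·0.05) = 1 + j1.85 → |·| ≈ 2.103, ∠ ≈ 61.61°
pole (1 + j37·0.25) = 1 + j9.25 → |·| ≈ 9.3039, ∠ ≈ 83.83°
pole (1 + j37·0.1) = 1 + j3.7 → |·| ≈ 3.8328, ∠ ≈ 74.88°
pole (1 + j37·0.02) = 1 + j0.74 → |·| ≈ 1.244, ∠ ≈ 36.50°
|H| = 1 · 2.103 / (9.3039 · 3.8328 · 1.244) ≈ 0.047406
Gain = 20 log₁₀(0.047406) ≈ -26.48 dB
∠H = (61.61°) − (83.83° + 74.88° + 36.50°) = -133.60°

-26.5 dB, -133.6°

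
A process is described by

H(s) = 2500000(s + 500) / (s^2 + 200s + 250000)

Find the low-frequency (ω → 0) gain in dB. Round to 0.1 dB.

74.0 dB

H(0) = 2500000·500 / 250000 = 5000
20 log₁₀(5000) ≈ 73.98 dB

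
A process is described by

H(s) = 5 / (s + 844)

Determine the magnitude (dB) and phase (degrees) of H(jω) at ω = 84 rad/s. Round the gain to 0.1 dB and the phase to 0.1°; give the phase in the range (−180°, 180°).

-44.6 dB, -5.7°

At s = jω = j84:
pole (s+844): 844 + j84 → |·| = √(844²+84²) = √719392 ≈ 848.17, ∠ = arctan(84/844) ≈ 5.68°
|H| = 5 / 848.17 ≈ 0.005895
Gain = 20 log₁₀(0.005895) ≈ -44.59 dB
∠H = 0.00° − 5.68° = -5.68°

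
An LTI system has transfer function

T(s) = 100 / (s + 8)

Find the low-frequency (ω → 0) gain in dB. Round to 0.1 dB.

T(0) = 100 / (8) = 12.5
20 log₁₀(12.5) ≈ 21.94 dB

21.9 dB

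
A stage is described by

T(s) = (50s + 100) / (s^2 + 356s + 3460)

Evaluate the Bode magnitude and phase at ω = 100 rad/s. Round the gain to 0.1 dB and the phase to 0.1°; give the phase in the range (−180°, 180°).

Substitute s = j100:
Numerator: 50(j100) + 100 = 100 + j5000
Denominator: (j100)^2 + 356(j100) + 3460 = -6540 + j35600
|N| = √(100² + 5000²) ≈ 5001, ∠N ≈ 88.85°
|D| = √(6540² + 35600²) ≈ 36196, ∠D ≈ 100.41°
|T| = 5001 / 36196 ≈ 0.13816
Gain = 20 log₁₀(0.13816) ≈ -17.19 dB
∠T = 88.85° − 100.41° = -11.56°

-17.2 dB, -11.6°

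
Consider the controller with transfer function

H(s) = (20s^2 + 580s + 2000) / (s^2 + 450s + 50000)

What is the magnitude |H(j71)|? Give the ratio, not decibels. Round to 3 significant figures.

Substitute s = j71:
Numerator: 20(j71)^2 + 580(j71) + 2000 = -98820 + j41180
Denominator: (j71)^2 + 450(j71) + 50000 = 44959 + j31950
|N| = √(98820² + 41180²) ≈ 1.0706e+05, ∠N ≈ 157.38°
|D| = √(44959² + 31950²) ≈ 55155, ∠D ≈ 35.40°
|H| = 1.0706e+05 / 55155 ≈ 1.9411

1.94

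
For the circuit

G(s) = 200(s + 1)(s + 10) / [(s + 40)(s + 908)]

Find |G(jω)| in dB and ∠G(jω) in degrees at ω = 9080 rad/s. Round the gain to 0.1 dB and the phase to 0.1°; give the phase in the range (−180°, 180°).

At s = jω = j9080:
zero (s+1): 1 + j9080 → |·| = √(1²+9080²) = √82446401 ≈ 9080, ∠ = arctan(9080/1) ≈ 89.99°
zero (s+10): 10 + j9080 → |·| = √(10²+9080²) = √82446500 ≈ 9080, ∠ = arctan(9080/10) ≈ 89.94°
pole (s+40): 40 + j9080 → |·| = √(40²+9080²) = √82448000 ≈ 9080.1, ∠ = arctan(9080/40) ≈ 89.75°
pole (s+908): 908 + j9080 → |·| = √(908²+9080²) = √83270864 ≈ 9125.3, ∠ = arctan(9080/908) ≈ 84.29°
|G| = 200 · 8.2446e+07 / 8.2859e+07 ≈ 199
Gain = 20 log₁₀(199) ≈ 45.98 dB
∠G = 179.93° − 174.04° = 5.89°

46.0 dB, 5.9°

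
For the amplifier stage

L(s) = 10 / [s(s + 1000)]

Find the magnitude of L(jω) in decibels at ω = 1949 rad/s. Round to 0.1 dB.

At s = jω = j1949:
pole (s+1000): 1000 + j1949 → |·| = √(1000²+1949²) = √4798601 ≈ 2190.6, ∠ = arctan(1949/1000) ≈ 62.84°
pole at origin: |s| = 1949, ∠ = 90.00° (in denominator)
|L| = 10 / 4.2695e+06 ≈ 2.3422e-06
Gain = 20 log₁₀(2.3422e-06) ≈ -112.61 dB

-112.6 dB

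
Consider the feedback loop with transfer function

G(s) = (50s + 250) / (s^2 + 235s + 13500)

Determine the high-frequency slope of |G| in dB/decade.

Each pole contributes −20 dB/decade at high frequency; each zero contributes +20 dB/decade.
Net: 1 zero(s) − 2 pole(s) → -20 dB/decade.

-20 dB/decade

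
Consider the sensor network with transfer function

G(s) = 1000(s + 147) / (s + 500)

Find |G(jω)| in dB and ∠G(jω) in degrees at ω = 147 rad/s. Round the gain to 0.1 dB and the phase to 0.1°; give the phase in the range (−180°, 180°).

At s = jω = j147:
zero (s+147): 147 + j147 → |·| = √(147²+147²) = √43218 ≈ 207.89, ∠ = arctan(147/147) ≈ 45.00°
pole (s+500): 500 + j147 → |·| = √(500²+147²) = √271609 ≈ 521.16, ∠ = arctan(147/500) ≈ 16.38°
|G| = 1000 · 207.89 / 521.16 ≈ 398.9
Gain = 20 log₁₀(398.9) ≈ 52.02 dB
∠G = 45.00° − 16.38° = 28.62°

52.0 dB, 28.6°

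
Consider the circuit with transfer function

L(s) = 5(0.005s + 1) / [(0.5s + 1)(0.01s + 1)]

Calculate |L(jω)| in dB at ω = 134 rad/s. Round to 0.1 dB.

At ω = 134 rad/s:
zero (1 + j134·0.005) = 1 + j0.67 → |·| ≈ 1.2037, ∠ ≈ 33.82°
pole (1 + j134·0.5) = 1 + j67 → |·| ≈ 67.007, ∠ ≈ 89.14°
pole (1 + j134·0.01) = 1 + j1.34 → |·| ≈ 1.672, ∠ ≈ 53.27°
|L| = 5 · 1.2037 / (67.007 · 1.672) ≈ 0.053719
Gain = 20 log₁₀(0.053719) ≈ -25.40 dB

-25.4 dB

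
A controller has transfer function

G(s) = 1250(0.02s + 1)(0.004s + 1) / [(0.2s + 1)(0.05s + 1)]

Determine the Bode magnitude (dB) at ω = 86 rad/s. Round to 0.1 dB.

30.8 dB

At ω = 86 rad/s:
zero (1 + j86·0.02) = 1 + j1.72 → |·| ≈ 1.9896, ∠ ≈ 59.83°
zero (1 + j86·0.004) = 1 + j0.344 → |·| ≈ 1.0575, ∠ ≈ 18.98°
pole (1 + j86·0.2) = 1 + j17.2 → |·| ≈ 17.229, ∠ ≈ 86.67°
pole (1 + j86·0.05) = 1 + j4.3 → |·| ≈ 4.4147, ∠ ≈ 76.91°
|G| = 1250 · 1.9896 · 1.0575 / (17.229 · 4.4147) ≈ 34.578
Gain = 20 log₁₀(34.578) ≈ 30.78 dB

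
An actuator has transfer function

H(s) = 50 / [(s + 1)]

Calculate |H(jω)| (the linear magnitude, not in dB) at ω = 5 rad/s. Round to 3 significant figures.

9.81

At ω = 5 rad/s:
pole (1 + j5·1) = 1 + j5 → |·| ≈ 5.099, ∠ ≈ 78.69°
|H| = 50 · 1 / (5.099) ≈ 9.8058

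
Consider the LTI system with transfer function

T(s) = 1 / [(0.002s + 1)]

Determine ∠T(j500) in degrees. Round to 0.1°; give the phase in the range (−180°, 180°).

-45.0°

At ω = 500 rad/s:
pole (1 + j500·0.002) = 1 + j1 → |·| ≈ 1.4142, ∠ ≈ 45.00°
∠T = (0°) − (45.00°) = -45.00°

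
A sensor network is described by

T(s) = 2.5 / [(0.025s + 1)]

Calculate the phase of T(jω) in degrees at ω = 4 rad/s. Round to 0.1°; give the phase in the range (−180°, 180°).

At ω = 4 rad/s:
pole (1 + j4·0.025) = 1 + j0.1 → |·| ≈ 1.005, ∠ ≈ 5.71°
∠T = (0°) − (5.71°) = -5.71°

-5.7°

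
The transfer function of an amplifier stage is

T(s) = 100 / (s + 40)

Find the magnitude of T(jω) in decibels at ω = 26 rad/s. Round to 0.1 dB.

6.4 dB

Substitute s = j26:
Numerator: 100 = 100 + j0
Denominator: (j26) + 40 = 40 + j26
|N| = √(100² + 0²) ≈ 100, ∠N ≈ 0.00°
|D| = √(40² + 26²) ≈ 47.707, ∠D ≈ 33.02°
|T| = 100 / 47.707 ≈ 2.0961
Gain = 20 log₁₀(2.0961) ≈ 6.43 dB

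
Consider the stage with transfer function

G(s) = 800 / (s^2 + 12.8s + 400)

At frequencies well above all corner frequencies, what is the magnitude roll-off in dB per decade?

Each pole contributes −20 dB/decade at high frequency; each zero contributes +20 dB/decade.
Net: 0 zero(s) − 2 pole(s) → -40 dB/decade.

-40 dB/decade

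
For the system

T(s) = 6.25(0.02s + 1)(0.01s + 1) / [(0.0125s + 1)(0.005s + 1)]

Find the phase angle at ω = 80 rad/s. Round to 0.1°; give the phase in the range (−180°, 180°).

At ω = 80 rad/s:
zero (1 + j80·0.02) = 1 + j1.6 → |·| ≈ 1.8868, ∠ ≈ 57.99°
zero (1 + j80·0.01) = 1 + j0.8 → |·| ≈ 1.2806, ∠ ≈ 38.66°
pole (1 + j80·0.0125) = 1 + j1 → |·| ≈ 1.4142, ∠ ≈ 45.00°
pole (1 + j80·0.005) = 1 + j0.4 → |·| ≈ 1.077, ∠ ≈ 21.80°
∠T = (57.99° + 38.66°) − (45.00° + 21.80°) = 29.85°

29.9°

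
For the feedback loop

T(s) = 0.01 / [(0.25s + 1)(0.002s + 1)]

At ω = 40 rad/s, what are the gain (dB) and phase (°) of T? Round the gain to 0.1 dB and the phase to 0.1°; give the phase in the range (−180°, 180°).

At ω = 40 rad/s:
pole (1 + j40·0.25) = 1 + j10 → |·| ≈ 10.05, ∠ ≈ 84.29°
pole (1 + j40·0.002) = 1 + j0.08 → |·| ≈ 1.0032, ∠ ≈ 4.57°
|T| = 0.01 · 1 / (10.05 · 1.0032) ≈ 0.00099185
Gain = 20 log₁₀(0.00099185) ≈ -60.07 dB
∠T = (0°) − (84.29° + 4.57°) = -88.86°

-60.1 dB, -88.9°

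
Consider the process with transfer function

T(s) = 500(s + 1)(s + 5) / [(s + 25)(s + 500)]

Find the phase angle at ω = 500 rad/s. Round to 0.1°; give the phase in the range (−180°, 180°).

47.2°

At s = jω = j500:
zero (s+1): 1 + j500 → |·| = √(1²+500²) = √250001 ≈ 500, ∠ = arctan(500/1) ≈ 89.89°
zero (s+5): 5 + j500 → |·| = √(5²+500²) = √250025 ≈ 500.02, ∠ = arctan(500/5) ≈ 89.43°
pole (s+25): 25 + j500 → |·| = √(25²+500²) = √250625 ≈ 500.62, ∠ = arctan(500/25) ≈ 87.14°
pole (s+500): 500 + j500 → |·| = √(500²+500²) = √500000 ≈ 707.11, ∠ = arctan(500/500) ≈ 45.00°
∠T = 179.32° − 132.14° = 47.18°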